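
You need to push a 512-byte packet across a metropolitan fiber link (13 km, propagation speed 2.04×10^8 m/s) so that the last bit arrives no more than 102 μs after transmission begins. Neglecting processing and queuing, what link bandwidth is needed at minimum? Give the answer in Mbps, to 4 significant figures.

107.0 Mbps

L = 4096 bits.
Propagation delay = 13000 / 204000000 = 63.7255 μs.
Transmission budget = 102 − 63.7255 = 38.2745 μs.
R ≥ L / t_tx = 4096 bits / 3.82745e-05 s = 107.0 Mbps.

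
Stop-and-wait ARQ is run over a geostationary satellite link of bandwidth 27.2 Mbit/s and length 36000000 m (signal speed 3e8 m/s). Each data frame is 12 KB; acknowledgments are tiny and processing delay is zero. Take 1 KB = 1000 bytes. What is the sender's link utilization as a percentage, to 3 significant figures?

1.45 %

t_tx = L/R = 96000/27200000 = 0.00352941 s.
t_prop = 36000000/300000000 = 0.12 s; RTT = 0.24 s.
Cycle = t_tx + RTT = 0.243529 s.
Utilization = t_tx / cycle = 0.00352941/0.243529 = 1.45 %.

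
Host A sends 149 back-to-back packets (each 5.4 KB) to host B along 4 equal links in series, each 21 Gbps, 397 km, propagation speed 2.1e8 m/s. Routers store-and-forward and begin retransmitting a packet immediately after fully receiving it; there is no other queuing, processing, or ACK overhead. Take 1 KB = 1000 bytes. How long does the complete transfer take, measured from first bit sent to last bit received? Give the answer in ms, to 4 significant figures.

Per-hop transmission t_tx = L/R = 43200/21000000000 = 0.00205714 ms.
Per-hop propagation t_prop = 397000/210000000 = 1.89048 ms.
Pipeline fill: first packet needs 4·t_tx to clear all hops; remaining 148 packets each add one t_tx.
Total = (4+149-1)·t_tx + 4·t_prop = 152·0.00205714 + 4·1.89048 = 7.875 ms.

7.875 ms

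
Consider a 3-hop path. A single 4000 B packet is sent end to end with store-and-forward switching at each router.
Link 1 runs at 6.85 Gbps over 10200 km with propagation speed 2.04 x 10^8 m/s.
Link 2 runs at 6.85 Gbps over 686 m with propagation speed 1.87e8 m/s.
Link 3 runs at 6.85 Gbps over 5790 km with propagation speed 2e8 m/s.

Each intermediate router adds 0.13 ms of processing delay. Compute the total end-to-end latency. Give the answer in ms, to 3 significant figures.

L = 4000 × 8 = 32000 bits.
Transmission delay per hop = L/R = 32000/6850000000 = 0.00467153 ms; 3 hops → 0.0140146 ms.
Propagation delays (d/s per hop): 50, 0.00366845, 28.95 ms; sum = 78.9537 ms.
Processing at 2 router(s): 2 × 0.13 ms = 0.26 ms.
End-to-end = 79.2 ms.

79.2 ms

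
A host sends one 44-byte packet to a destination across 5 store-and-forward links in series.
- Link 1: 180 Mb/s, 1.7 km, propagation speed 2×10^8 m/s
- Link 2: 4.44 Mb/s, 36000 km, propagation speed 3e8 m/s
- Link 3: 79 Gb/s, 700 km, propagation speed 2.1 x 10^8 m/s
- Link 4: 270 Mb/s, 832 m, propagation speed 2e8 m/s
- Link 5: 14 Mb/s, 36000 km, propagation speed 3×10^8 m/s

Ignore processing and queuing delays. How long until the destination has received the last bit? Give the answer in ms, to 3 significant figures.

243 ms

L = 44 × 8 = 352 bits.
Transmission delays (L/R per hop): 0.00195556, 0.0792793, 4.4557e-06, 0.0013037, 0.0251429 ms; sum = 0.107686 ms.
Propagation delays (d/s per hop): 0.0085, 120, 3.33333, 0.00416, 120 ms; sum = 243.346 ms.
End-to-end = 243 ms.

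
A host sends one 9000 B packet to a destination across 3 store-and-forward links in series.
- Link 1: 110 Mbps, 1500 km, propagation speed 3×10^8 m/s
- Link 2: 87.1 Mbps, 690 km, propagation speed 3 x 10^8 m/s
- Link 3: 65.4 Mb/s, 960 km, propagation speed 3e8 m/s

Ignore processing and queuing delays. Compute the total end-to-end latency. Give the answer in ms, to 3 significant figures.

13.1 ms

L = 9000 × 8 = 72000 bits.
Transmission delays (L/R per hop): 0.654545, 0.826636, 1.10092 ms; sum = 2.5821 ms.
Propagation delays (d/s per hop): 5, 2.3, 3.2 ms; sum = 10.5 ms.
End-to-end = 13.1 ms.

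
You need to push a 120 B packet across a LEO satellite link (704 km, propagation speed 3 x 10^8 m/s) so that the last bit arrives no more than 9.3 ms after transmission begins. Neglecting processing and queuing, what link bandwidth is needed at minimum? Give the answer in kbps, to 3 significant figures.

L = 960 bits.
Propagation delay = 704000 / 300000000 = 2.34667 ms.
Transmission budget = 9.3 − 2.34667 = 6.95333 ms.
R ≥ L / t_tx = 960 bits / 0.00695333 s = 138 kbps.

138 kbps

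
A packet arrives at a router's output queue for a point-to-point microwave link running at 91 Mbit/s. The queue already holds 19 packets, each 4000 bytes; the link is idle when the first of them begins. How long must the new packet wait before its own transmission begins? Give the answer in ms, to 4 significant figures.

Each queued packet: L/R = 32000/91000000 = 0.351648 ms.
19 queued → 6.68132 ms.
Queuing delay = 6.681 ms.

6.681 ms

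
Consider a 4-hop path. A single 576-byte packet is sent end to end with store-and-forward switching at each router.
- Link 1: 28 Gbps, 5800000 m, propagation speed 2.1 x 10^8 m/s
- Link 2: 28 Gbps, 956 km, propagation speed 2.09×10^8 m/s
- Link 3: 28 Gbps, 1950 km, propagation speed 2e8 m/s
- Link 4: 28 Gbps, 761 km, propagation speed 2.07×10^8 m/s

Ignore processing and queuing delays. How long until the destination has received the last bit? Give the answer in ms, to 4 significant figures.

L = 576 × 8 = 4608 bits.
Transmission delay per hop = L/R = 4608/28000000000 = 0.000164571 ms; 4 hops → 0.000658286 ms.
Propagation delays (d/s per hop): 27.619, 4.57416, 9.75, 3.67633 ms; sum = 45.6195 ms.
End-to-end = 45.62 ms.

45.62 ms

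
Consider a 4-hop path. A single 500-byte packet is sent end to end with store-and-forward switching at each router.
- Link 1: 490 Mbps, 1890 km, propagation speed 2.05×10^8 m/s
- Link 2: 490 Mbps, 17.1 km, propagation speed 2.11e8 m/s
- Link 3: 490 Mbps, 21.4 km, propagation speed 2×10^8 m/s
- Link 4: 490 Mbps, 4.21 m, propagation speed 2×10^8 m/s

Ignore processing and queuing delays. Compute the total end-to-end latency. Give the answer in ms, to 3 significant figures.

9.44 ms

L = 500 × 8 = 4000 bits.
Transmission delay per hop = L/R = 4000/490000000 = 0.00816327 ms; 4 hops → 0.0326531 ms.
Propagation delays (d/s per hop): 9.21951, 0.0810427, 0.107, 2.105e-05 ms; sum = 9.40758 ms.
End-to-end = 9.44 ms.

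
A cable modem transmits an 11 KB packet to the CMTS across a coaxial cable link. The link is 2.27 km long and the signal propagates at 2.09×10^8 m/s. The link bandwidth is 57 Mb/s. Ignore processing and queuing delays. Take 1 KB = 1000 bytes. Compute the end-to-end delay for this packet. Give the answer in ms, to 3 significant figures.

1.55 ms

L = 88000 bits.
Transmission delay = L/R = 88000 / 57000000 = 1.54386 ms.
Propagation delay = d/s = 2270 m / 209000000 m/s = 0.0108612 ms.
Total = 1.55 ms.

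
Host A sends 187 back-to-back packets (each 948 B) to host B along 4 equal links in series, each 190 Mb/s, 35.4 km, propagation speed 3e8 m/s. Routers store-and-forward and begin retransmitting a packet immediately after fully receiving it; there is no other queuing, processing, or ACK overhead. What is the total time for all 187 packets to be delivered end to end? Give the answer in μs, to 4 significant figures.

Per-hop transmission t_tx = L/R = 7584/190000000 = 39.9158 μs.
Per-hop propagation t_prop = 35400/300000000 = 118 μs.
Pipeline fill: first packet needs 4·t_tx to clear all hops; remaining 186 packets each add one t_tx.
Total = (4+187-1)·t_tx + 4·t_prop = 190·39.9158 + 4·118 = 8056 μs.

8056 μs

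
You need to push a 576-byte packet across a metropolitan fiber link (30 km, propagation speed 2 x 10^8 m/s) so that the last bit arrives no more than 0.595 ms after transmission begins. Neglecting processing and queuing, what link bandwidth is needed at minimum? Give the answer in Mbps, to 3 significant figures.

10.4 Mbps

L = 4608 bits.
Propagation delay = 30000 / 200000000 = 0.15 ms.
Transmission budget = 0.595 − 0.15 = 0.445 ms.
R ≥ L / t_tx = 4608 bits / 0.000445 s = 10.4 Mbps.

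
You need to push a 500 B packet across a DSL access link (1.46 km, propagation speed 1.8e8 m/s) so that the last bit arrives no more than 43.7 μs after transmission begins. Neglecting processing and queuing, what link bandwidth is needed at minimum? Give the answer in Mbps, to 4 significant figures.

112.4 Mbps

L = 4000 bits.
Propagation delay = 1460 / 180000000 = 8.11111 μs.
Transmission budget = 43.7 − 8.11111 = 35.5889 μs.
R ≥ L / t_tx = 4000 bits / 3.55889e-05 s = 112.4 Mbps.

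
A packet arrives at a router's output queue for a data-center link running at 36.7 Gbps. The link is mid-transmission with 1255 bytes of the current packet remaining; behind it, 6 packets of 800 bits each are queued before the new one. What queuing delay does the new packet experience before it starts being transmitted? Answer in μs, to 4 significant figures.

Each queued packet: L/R = 800/36700000000 = 0.0217984 μs.
6 queued → 0.13079 μs.
Plus remaining 10040 bits of current packet: 0.273569 μs.
Queuing delay = 0.4044 μs.

0.4044 μs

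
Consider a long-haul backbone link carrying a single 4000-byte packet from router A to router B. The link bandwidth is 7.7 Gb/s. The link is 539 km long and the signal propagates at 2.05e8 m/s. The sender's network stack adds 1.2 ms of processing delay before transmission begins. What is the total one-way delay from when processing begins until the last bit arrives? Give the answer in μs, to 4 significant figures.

L = 4000 × 8 = 32000 bits.
Transmission delay = L/R = 32000 / 7700000000 = 4.15584 μs.
Propagation delay = d/s = 539000 m / 2.05e+08 m/s = 2629.27 μs.
Plus processing delay 1.2 ms = 1200 μs.
Total = 3833 μs.

3833 μs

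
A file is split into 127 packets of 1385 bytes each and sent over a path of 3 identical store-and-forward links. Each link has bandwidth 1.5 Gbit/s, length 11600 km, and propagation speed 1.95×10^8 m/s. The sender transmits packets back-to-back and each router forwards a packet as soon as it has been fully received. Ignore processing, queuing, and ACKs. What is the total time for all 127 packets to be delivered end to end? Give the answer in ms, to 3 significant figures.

179 ms

Per-hop transmission t_tx = L/R = 11080/1500000000 = 0.00738667 ms.
Per-hop propagation t_prop = 11600000/195000000 = 59.4872 ms.
Pipeline fill: first packet needs 3·t_tx to clear all hops; remaining 126 packets each add one t_tx.
Total = (3+127-1)·t_tx + 3·t_prop = 129·0.00738667 + 3·59.4872 = 179 ms.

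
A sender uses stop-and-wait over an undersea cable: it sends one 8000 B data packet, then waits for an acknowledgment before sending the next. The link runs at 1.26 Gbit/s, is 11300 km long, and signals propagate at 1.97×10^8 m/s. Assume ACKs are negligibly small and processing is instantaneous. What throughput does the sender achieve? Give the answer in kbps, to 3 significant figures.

t_tx = L/R = 64000/1260000000 = 5.07937e-05 s.
t_prop = 11300000/197000000 = 0.0573604 s; RTT = 0.114721 s.
Cycle = t_tx + RTT = 0.114772 s.
Throughput = L / cycle = 64000 / 0.114772 = 558 kbps.

558 kbps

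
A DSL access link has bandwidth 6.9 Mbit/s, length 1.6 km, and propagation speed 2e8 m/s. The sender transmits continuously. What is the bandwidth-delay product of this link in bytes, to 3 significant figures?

6.90 bytes

Propagation delay = 1600 / 200000000 = 8e-06 s.
BDP = R × t_prop = 6900000 × 8e-06 = 55.2 bits.
In bytes: 55.2/8 = 6.90 bytes.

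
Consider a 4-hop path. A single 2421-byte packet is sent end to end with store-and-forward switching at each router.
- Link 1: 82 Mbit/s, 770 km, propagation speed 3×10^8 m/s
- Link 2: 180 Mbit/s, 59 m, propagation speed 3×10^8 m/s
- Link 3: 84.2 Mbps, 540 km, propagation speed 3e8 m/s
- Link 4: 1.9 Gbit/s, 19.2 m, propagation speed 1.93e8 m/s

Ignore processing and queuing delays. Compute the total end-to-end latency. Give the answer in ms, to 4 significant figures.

L = 2421 × 8 = 19368 bits.
Transmission delays (L/R per hop): 0.236195, 0.1076, 0.230024, 0.0101937 ms; sum = 0.584013 ms.
Propagation delays (d/s per hop): 2.56667, 0.000196667, 1.8, 9.94819e-05 ms; sum = 4.36696 ms.
End-to-end = 4.951 ms.

4.951 ms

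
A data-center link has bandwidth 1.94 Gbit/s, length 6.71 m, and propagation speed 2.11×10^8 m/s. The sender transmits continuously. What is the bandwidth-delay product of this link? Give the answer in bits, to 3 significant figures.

Propagation delay = 6.71 / 211000000 = 3.18009e-08 s.
BDP = R × t_prop = 1940000000 × 3.18009e-08 = 61.6938 bits.

61.7 bits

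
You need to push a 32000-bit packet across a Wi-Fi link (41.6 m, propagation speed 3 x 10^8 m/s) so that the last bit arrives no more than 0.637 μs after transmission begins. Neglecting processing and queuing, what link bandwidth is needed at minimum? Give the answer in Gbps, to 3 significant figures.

64.2 Gbps

Propagation delay = 41.6 / 300000000 = 0.138667 μs.
Transmission budget = 0.637 − 0.138667 = 0.498333 μs.
R ≥ L / t_tx = 32000 bits / 4.98333e-07 s = 64.2 Gbps.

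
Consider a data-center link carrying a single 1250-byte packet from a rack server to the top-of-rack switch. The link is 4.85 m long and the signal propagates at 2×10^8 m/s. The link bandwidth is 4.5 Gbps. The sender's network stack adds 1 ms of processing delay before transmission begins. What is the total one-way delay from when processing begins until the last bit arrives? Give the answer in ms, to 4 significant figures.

1.002 ms

L = 1250 × 8 = 10000 bits.
Transmission delay = L/R = 10000 / 4500000000 = 0.00222222 ms.
Propagation delay = d/s = 4.85 m / 200000000 m/s = 2.425e-05 ms.
Plus processing delay 1 ms = 1 ms.
Total = 1.002 ms.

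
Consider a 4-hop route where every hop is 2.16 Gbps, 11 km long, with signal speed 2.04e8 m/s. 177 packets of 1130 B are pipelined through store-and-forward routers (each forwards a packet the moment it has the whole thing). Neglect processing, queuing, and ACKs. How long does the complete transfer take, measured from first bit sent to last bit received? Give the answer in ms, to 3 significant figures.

Per-hop transmission t_tx = L/R = 9040/2160000000 = 0.00418519 ms.
Per-hop propagation t_prop = 11000/204000000 = 0.0539216 ms.
Pipeline fill: first packet needs 4·t_tx to clear all hops; remaining 176 packets each add one t_tx.
Total = (4+177-1)·t_tx + 4·t_prop = 180·0.00418519 + 4·0.0539216 = 0.969 ms.

0.969 ms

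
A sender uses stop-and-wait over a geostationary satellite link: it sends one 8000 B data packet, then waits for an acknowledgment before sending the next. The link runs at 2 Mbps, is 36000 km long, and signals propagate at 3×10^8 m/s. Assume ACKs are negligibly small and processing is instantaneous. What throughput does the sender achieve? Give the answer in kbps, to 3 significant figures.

235 kbps

t_tx = L/R = 64000/2000000 = 0.032 s.
t_prop = 36000000/300000000 = 0.12 s; RTT = 0.24 s.
Cycle = t_tx + RTT = 0.272 s.
Throughput = L / cycle = 64000 / 0.272 = 235 kbps.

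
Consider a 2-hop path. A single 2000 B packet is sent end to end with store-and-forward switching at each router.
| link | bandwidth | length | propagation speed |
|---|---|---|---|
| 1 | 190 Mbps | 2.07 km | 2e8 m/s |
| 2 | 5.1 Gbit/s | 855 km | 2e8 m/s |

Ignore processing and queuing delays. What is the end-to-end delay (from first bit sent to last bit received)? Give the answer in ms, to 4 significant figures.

4.373 ms

L = 2000 × 8 = 16000 bits.
Transmission delays (L/R per hop): 0.0842105, 0.00313725 ms; sum = 0.0873478 ms.
Propagation delays (d/s per hop): 0.01035, 4.275 ms; sum = 4.28535 ms.
End-to-end = 4.373 ms.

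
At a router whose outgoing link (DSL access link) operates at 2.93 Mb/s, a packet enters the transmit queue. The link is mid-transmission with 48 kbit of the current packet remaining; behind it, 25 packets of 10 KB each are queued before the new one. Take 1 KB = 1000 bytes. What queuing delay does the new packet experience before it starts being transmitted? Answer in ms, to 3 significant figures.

699 ms

Each queued packet: L/R = 80000/2930000 = 27.3038 ms.
25 queued → 682.594 ms.
Plus remaining 48000 bits of current packet: 16.3823 ms.
Queuing delay = 699 ms.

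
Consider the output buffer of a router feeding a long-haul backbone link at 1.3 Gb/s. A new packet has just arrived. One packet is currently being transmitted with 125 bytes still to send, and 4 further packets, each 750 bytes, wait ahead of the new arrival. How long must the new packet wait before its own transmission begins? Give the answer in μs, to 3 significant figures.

19.2 μs

Each queued packet: L/R = 6000/1300000000 = 4.61538 μs.
4 queued → 18.4615 μs.
Plus remaining 1000 bits of current packet: 0.769231 μs.
Queuing delay = 19.2 μs.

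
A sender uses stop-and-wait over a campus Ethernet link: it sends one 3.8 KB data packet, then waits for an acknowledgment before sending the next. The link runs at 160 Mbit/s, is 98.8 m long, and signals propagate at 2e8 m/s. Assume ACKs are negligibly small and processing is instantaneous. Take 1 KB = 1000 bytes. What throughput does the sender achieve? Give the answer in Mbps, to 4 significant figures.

t_tx = L/R = 30400/160000000 = 0.00019 s.
t_prop = 98.8/200000000 = 4.94e-07 s; RTT = 9.88e-07 s.
Cycle = t_tx + RTT = 0.000190988 s.
Throughput = L / cycle = 30400 / 0.000190988 = 159.2 Mbps.

159.2 Mbps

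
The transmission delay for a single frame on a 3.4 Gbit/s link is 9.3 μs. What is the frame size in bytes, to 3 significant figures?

L = R × t_tx = 3400000000 b/s × 9.3e-06 s = 31620 bits.
In bytes: 31620 / 8 = 3950 bytes.

3950 bytes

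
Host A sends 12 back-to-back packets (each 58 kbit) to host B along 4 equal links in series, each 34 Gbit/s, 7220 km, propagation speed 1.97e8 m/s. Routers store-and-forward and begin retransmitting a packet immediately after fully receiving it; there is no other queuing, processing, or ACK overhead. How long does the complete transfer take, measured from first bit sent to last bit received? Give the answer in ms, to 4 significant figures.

146.6 ms

Per-hop transmission t_tx = L/R = 58000/34000000000 = 0.00170588 ms.
Per-hop propagation t_prop = 7220000/197000000 = 36.6497 ms.
Pipeline fill: first packet needs 4·t_tx to clear all hops; remaining 11 packets each add one t_tx.
Total = (4+12-1)·t_tx + 4·t_prop = 15·0.00170588 + 4·36.6497 = 146.6 ms.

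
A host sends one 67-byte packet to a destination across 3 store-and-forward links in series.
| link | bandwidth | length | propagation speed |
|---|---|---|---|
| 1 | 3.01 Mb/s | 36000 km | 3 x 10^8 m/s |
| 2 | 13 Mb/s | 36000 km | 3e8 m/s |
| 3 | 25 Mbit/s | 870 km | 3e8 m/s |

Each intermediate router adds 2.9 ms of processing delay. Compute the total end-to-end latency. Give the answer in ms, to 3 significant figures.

L = 67 × 8 = 536 bits.
Transmission delays (L/R per hop): 0.178073, 0.0412308, 0.02144 ms; sum = 0.240744 ms.
Propagation delays (d/s per hop): 120, 120, 2.9 ms; sum = 242.9 ms.
Processing at 2 router(s): 2 × 2.9 ms = 5.8 ms.
End-to-end = 249 ms.

249 ms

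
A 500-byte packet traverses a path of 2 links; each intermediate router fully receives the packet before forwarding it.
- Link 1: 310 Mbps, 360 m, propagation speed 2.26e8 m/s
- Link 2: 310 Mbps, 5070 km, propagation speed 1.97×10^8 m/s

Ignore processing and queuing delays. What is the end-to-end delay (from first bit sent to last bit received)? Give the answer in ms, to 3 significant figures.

L = 500 × 8 = 4000 bits.
Transmission delay per hop = L/R = 4000/310000000 = 0.0129032 ms; 2 hops → 0.0258065 ms.
Propagation delays (d/s per hop): 0.00159292, 25.736 ms; sum = 25.7376 ms.
End-to-end = 25.8 ms.

25.8 ms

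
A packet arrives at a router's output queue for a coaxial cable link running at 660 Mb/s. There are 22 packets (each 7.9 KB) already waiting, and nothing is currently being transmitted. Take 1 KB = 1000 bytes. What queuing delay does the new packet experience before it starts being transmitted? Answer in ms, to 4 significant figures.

2.107 ms

Each queued packet: L/R = 63200/660000000 = 0.0957576 ms.
22 queued → 2.10667 ms.
Queuing delay = 2.107 ms.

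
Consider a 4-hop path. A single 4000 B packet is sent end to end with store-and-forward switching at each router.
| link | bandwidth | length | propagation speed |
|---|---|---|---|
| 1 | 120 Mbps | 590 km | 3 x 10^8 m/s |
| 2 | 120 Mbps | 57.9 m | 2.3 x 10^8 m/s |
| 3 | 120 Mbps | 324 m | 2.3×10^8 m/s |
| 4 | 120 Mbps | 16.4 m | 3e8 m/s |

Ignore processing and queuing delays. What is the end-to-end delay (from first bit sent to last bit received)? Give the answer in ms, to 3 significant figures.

3.04 ms

L = 4000 × 8 = 32000 bits.
Transmission delay per hop = L/R = 32000/120000000 = 0.266667 ms; 4 hops → 1.06667 ms.
Propagation delays (d/s per hop): 1.96667, 0.000251739, 0.0014087, 5.46667e-05 ms; sum = 1.96838 ms.
End-to-end = 3.04 ms.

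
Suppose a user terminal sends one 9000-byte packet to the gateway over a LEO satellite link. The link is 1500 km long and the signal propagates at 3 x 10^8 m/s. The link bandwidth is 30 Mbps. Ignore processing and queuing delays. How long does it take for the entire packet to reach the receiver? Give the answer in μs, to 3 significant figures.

7400 μs

L = 9000 × 8 = 72000 bits.
Transmission delay = L/R = 72000 / 30000000 = 2400 μs.
Propagation delay = d/s = 1500000 m / 300000000 m/s = 5000 μs.
Total = 7400 μs.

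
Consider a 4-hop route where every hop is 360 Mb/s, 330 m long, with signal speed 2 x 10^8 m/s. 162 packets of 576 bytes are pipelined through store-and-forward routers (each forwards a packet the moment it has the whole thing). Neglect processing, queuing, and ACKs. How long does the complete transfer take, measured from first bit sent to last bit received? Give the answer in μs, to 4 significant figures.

2119 μs

Per-hop transmission t_tx = L/R = 4608/360000000 = 12.8 μs.
Per-hop propagation t_prop = 330/200000000 = 1.65 μs.
Pipeline fill: first packet needs 4·t_tx to clear all hops; remaining 161 packets each add one t_tx.
Total = (4+162-1)·t_tx + 4·t_prop = 165·12.8 + 4·1.65 = 2119 μs.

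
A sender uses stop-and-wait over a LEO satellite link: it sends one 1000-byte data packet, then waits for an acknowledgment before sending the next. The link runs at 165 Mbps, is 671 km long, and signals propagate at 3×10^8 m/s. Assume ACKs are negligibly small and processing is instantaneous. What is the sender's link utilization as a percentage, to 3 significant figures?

t_tx = L/R = 8000/165000000 = 4.84848e-05 s.
t_prop = 671000/300000000 = 0.00223667 s; RTT = 0.00447333 s.
Cycle = t_tx + RTT = 0.00452182 s.
Utilization = t_tx / cycle = 4.84848e-05/0.00452182 = 1.07 %.

1.07 %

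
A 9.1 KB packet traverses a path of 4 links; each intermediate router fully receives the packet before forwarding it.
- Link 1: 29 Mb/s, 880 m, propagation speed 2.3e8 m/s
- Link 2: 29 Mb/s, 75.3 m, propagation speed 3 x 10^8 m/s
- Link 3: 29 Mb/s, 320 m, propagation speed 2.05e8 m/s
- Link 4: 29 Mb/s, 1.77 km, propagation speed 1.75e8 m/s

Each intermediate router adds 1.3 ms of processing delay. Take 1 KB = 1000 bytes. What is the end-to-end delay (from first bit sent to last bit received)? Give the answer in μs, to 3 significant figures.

14000 μs

L = 72800 bits.
Transmission delay per hop = L/R = 72800/29000000 = 2510.34 μs; 4 hops → 10041.4 μs.
Propagation delays (d/s per hop): 3.82609, 0.251, 1.56098, 10.1143 μs; sum = 15.7523 μs.
Processing at 3 router(s): 3 × 1.3 ms = 3900 μs.
End-to-end = 14000 μs.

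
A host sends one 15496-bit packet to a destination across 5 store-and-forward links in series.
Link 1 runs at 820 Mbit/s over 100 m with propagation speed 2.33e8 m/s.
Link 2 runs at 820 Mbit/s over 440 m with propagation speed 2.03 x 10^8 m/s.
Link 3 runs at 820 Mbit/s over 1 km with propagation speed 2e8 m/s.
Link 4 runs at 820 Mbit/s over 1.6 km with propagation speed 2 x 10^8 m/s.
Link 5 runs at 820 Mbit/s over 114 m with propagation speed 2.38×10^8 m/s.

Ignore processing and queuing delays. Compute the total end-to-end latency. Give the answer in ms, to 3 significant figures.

0.111 ms

Transmission delay per hop = L/R = 15496/820000000 = 0.0188976 ms; 5 hops → 0.0944878 ms.
Propagation delays (d/s per hop): 0.000429185, 0.00216749, 0.005, 0.008, 0.000478992 ms; sum = 0.0160757 ms.
End-to-end = 0.111 ms.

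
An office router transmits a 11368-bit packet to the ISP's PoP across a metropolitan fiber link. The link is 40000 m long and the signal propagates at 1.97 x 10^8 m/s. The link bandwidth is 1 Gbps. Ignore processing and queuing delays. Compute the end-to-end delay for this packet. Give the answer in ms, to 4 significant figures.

0.2144 ms

Transmission delay = L/R = 11368 / 1000000000 = 0.011368 ms.
Propagation delay = d/s = 40000 m / 197000000 m/s = 0.203046 ms.
Total = 0.2144 ms.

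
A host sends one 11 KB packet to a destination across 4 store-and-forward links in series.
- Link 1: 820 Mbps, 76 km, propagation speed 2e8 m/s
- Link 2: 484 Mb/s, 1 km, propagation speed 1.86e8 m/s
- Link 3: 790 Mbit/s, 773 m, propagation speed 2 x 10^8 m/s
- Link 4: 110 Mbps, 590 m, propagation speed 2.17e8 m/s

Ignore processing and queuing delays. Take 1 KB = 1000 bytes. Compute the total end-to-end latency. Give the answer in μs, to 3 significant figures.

1590 μs

L = 88000 bits.
Transmission delays (L/R per hop): 107.317, 181.818, 111.392, 800 μs; sum = 1200.53 μs.
Propagation delays (d/s per hop): 380, 5.37634, 3.865, 2.71889 μs; sum = 391.96 μs.
End-to-end = 1590 μs.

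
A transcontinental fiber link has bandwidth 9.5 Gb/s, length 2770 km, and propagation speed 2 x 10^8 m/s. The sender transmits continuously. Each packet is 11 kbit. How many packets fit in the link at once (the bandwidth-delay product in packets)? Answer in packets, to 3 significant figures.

12000 packets

Propagation delay = 2770000 / 200000000 = 0.01385 s.
BDP = R × t_prop = 9500000000 × 0.01385 = 131575000 bits.
In packets of 11000 bits: 12000 packets.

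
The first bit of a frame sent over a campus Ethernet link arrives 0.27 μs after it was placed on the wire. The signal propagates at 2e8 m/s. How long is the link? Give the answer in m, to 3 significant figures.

54.0 m

d = s × t_prop = 200000000 × 2.7e-07 = 54.0 m.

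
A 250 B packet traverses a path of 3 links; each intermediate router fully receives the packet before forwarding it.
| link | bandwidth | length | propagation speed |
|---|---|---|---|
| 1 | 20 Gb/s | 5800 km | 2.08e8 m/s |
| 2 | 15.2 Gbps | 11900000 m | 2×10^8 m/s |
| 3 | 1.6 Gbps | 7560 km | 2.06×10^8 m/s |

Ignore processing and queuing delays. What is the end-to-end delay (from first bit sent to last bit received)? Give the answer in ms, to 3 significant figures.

L = 250 × 8 = 2000 bits.
Transmission delays (L/R per hop): 0.0001, 0.000131579, 0.00125 ms; sum = 0.00148158 ms.
Propagation delays (d/s per hop): 27.8846, 59.5, 36.699 ms; sum = 124.084 ms.
End-to-end = 124 ms.

124 ms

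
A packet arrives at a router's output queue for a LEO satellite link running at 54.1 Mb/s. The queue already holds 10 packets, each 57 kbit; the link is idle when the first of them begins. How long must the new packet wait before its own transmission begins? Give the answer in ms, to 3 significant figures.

10.5 ms

Each queued packet: L/R = 57000/54100000 = 1.0536 ms.
10 queued → 10.536 ms.
Queuing delay = 10.5 ms.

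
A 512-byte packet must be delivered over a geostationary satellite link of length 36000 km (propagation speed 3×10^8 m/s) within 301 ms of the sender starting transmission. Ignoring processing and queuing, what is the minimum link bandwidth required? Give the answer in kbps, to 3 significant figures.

22.6 kbps

L = 4096 bits.
Propagation delay = 36000000 / 300000000 = 120 ms.
Transmission budget = 301 − 120 = 181 ms.
R ≥ L / t_tx = 4096 bits / 0.181 s = 22.6 kbps.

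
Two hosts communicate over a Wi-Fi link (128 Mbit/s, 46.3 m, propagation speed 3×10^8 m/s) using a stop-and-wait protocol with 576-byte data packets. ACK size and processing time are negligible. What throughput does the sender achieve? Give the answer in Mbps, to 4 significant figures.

t_tx = L/R = 4608/128000000 = 3.6e-05 s.
t_prop = 46.3/300000000 = 1.54333e-07 s; RTT = 3.08667e-07 s.
Cycle = t_tx + RTT = 3.63087e-05 s.
Throughput = L / cycle = 4608 / 3.63087e-05 = 126.9 Mbps.

126.9 Mbps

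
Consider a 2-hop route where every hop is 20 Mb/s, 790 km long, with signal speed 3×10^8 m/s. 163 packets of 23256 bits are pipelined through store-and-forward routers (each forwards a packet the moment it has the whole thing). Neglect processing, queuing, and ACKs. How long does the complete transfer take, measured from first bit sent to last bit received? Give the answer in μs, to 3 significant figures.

Per-hop transmission t_tx = L/R = 23256/20000000 = 1162.8 μs.
Per-hop propagation t_prop = 790000/300000000 = 2633.33 μs.
Pipeline fill: first packet needs 2·t_tx to clear all hops; remaining 162 packets each add one t_tx.
Total = (2+163-1)·t_tx + 2·t_prop = 164·1162.8 + 2·2633.33 = 196000 μs.

196000 μs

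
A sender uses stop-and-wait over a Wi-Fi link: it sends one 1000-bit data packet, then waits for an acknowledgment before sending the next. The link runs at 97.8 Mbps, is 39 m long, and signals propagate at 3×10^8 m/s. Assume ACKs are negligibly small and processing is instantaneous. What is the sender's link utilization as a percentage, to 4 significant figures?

t_tx = L/R = 1000/97800000 = 1.02249e-05 s.
t_prop = 39/300000000 = 1.3e-07 s; RTT = 2.6e-07 s.
Cycle = t_tx + RTT = 1.04849e-05 s.
Utilization = t_tx / cycle = 1.02249e-05/1.04849e-05 = 97.52 %.

97.52 %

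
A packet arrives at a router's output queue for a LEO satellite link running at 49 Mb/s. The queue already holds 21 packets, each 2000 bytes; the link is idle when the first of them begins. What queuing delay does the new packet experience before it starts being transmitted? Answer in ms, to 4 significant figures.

Each queued packet: L/R = 16000/49000000 = 0.326531 ms.
21 queued → 6.85714 ms.
Queuing delay = 6.857 ms.

6.857 ms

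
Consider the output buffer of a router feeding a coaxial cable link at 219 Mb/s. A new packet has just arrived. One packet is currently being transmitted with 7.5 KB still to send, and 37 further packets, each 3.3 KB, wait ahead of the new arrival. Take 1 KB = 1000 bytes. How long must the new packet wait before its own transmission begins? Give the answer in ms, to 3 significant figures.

Each queued packet: L/R = 26400/219000000 = 0.120548 ms.
37 queued → 4.46027 ms.
Plus remaining 60000 bits of current packet: 0.273973 ms.
Queuing delay = 4.73 ms.

4.73 ms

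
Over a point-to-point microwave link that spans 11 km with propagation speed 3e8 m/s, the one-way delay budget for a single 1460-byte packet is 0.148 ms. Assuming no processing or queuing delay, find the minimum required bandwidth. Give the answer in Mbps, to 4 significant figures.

L = 11680 bits.
Propagation delay = 11000 / 300000000 = 0.0366667 ms.
Transmission budget = 0.148 − 0.0366667 = 0.111333 ms.
R ≥ L / t_tx = 11680 bits / 0.000111333 s = 104.9 Mbps.

104.9 Mbps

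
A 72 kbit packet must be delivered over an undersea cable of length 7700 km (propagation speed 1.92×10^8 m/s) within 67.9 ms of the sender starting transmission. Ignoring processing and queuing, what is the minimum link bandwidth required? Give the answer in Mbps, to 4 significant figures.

Propagation delay = 7700000 / 192000000 = 40.1042 ms.
Transmission budget = 67.9 − 40.1042 = 27.7958 ms.
R ≥ L / t_tx = 72000 bits / 0.0277958 s = 2.590 Mbps.

2.590 Mbps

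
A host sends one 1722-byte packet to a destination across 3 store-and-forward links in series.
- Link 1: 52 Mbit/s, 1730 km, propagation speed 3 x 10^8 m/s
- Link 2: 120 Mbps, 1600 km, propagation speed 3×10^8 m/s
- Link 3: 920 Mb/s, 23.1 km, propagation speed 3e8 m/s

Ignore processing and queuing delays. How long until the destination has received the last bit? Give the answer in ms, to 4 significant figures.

L = 1722 × 8 = 13776 bits.
Transmission delays (L/R per hop): 0.264923, 0.1148, 0.0149739 ms; sum = 0.394697 ms.
Propagation delays (d/s per hop): 5.76667, 5.33333, 0.077 ms; sum = 11.177 ms.
End-to-end = 11.57 ms.

11.57 ms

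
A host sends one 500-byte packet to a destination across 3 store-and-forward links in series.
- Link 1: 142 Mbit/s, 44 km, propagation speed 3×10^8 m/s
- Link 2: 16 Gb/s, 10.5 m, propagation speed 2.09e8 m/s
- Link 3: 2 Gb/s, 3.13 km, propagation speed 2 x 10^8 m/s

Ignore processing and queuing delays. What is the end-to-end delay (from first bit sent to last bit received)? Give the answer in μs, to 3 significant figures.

L = 500 × 8 = 4000 bits.
Transmission delays (L/R per hop): 28.169, 0.25, 2 μs; sum = 30.419 μs.
Propagation delays (d/s per hop): 146.667, 0.0502392, 15.65 μs; sum = 162.367 μs.
End-to-end = 193 μs.

193 μs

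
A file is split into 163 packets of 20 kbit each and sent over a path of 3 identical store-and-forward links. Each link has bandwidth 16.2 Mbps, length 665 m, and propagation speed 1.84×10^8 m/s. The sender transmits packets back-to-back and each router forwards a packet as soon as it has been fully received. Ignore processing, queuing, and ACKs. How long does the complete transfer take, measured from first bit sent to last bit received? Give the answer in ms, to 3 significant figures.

Per-hop transmission t_tx = L/R = 20000/16200000 = 1.23457 ms.
Per-hop propagation t_prop = 665/184000000 = 0.00361413 ms.
Pipeline fill: first packet needs 3·t_tx to clear all hops; remaining 162 packets each add one t_tx.
Total = (3+163-1)·t_tx + 3·t_prop = 165·1.23457 + 3·0.00361413 = 204 ms.

204 ms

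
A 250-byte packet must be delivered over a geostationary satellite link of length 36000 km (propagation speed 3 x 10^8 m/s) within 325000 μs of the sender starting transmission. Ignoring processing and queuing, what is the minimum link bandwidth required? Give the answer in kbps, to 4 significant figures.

9.756 kbps

L = 2000 bits.
Propagation delay = 36000000 / 300000000 = 120000 μs.
Transmission budget = 325000 − 120000 = 205000 μs.
R ≥ L / t_tx = 2000 bits / 0.205 s = 9.756 kbps.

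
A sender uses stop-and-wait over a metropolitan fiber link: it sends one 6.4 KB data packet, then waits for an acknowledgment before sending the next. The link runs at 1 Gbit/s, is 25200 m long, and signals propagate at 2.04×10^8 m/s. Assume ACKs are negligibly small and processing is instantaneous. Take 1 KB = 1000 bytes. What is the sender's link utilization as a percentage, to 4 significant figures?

17.17 %

t_tx = L/R = 51200/1000000000 = 5.12e-05 s.
t_prop = 25200/204000000 = 0.000123529 s; RTT = 0.000247059 s.
Cycle = t_tx + RTT = 0.000298259 s.
Utilization = t_tx / cycle = 5.12e-05/0.000298259 = 17.17 %.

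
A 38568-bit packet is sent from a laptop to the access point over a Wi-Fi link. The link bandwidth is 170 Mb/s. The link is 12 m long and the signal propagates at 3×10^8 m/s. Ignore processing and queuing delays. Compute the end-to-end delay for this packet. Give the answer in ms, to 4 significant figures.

0.2269 ms

Transmission delay = L/R = 38568 / 170000000 = 0.226871 ms.
Propagation delay = d/s = 12 m / 300000000 m/s = 4e-05 ms.
Total = 0.2269 ms.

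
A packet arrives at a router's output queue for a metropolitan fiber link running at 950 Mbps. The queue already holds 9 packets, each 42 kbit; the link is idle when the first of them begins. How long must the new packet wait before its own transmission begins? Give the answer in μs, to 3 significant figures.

Each queued packet: L/R = 42000/950000000 = 44.2105 μs.
9 queued → 397.895 μs.
Queuing delay = 398 μs.

398 μs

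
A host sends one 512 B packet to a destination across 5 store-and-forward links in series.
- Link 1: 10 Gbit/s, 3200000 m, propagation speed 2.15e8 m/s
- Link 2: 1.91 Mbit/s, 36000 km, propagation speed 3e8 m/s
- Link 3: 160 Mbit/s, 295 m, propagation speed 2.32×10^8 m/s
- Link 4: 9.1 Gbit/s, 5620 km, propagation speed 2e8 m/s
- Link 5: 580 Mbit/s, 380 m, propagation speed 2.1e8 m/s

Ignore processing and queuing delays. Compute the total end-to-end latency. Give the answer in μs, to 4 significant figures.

165200 μs

L = 512 × 8 = 4096 bits.
Transmission delays (L/R per hop): 0.4096, 2144.5, 25.6, 0.45011, 7.06207 μs; sum = 2178.02 μs.
Propagation delays (d/s per hop): 14883.7, 120000, 1.27155, 28100, 1.80952 μs; sum = 162987 μs.
End-to-end = 165200 μs.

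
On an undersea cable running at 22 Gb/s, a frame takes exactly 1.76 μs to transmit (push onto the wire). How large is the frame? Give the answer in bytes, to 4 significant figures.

4840 bytes

L = R × t_tx = 22000000000 b/s × 1.76e-06 s = 38720 bits.
In bytes: 38720 / 8 = 4840 bytes.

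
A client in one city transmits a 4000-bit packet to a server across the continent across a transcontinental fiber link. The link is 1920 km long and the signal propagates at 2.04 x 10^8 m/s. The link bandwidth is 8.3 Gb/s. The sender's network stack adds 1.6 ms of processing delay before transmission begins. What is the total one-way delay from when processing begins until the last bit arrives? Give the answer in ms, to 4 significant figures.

Transmission delay = L/R = 4000 / 8.3e+09 = 0.000481928 ms.
Propagation delay = d/s = 1920000 m / 204000000 m/s = 9.41176 ms.
Plus processing delay 1.6 ms = 1.6 ms.
Total = 11.01 ms.

11.01 ms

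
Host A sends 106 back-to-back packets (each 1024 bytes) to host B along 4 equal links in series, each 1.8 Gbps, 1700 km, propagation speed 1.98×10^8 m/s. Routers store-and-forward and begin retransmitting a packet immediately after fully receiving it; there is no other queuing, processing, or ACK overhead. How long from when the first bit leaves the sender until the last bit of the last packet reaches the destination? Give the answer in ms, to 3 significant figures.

Per-hop transmission t_tx = L/R = 8192/1800000000 = 0.00455111 ms.
Per-hop propagation t_prop = 1700000/198000000 = 8.58586 ms.
Pipeline fill: first packet needs 4·t_tx to clear all hops; remaining 105 packets each add one t_tx.
Total = (4+106-1)·t_tx + 4·t_prop = 109·0.00455111 + 4·8.58586 = 34.8 ms.

34.8 ms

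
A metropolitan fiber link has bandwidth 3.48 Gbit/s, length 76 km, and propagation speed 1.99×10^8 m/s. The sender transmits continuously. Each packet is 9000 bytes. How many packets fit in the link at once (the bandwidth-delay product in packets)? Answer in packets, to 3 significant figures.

18.5 packets

Propagation delay = 76000 / 199000000 = 0.00038191 s.
BDP = R × t_prop = 3480000000 × 0.00038191 = 1329050 bits.
In packets of 72000 bits: 18.5 packets.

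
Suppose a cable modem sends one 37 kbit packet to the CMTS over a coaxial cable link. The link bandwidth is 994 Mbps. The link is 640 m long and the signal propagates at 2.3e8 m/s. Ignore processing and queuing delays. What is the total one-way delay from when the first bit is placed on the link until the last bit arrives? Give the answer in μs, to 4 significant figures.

40.01 μs

L = 37000 bits.
Transmission delay = L/R = 37000 / 994000000 = 37.2233 μs.
Propagation delay = d/s = 640 m / 2.3e+08 m/s = 2.78261 μs.
Total = 40.01 μs.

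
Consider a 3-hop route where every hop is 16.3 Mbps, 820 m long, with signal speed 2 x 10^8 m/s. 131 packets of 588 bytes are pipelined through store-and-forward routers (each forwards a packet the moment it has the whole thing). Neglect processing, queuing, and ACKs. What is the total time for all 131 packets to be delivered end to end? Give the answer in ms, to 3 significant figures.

Per-hop transmission t_tx = L/R = 4704/16300000 = 0.288589 ms.
Per-hop propagation t_prop = 820/200000000 = 0.0041 ms.
Pipeline fill: first packet needs 3·t_tx to clear all hops; remaining 130 packets each add one t_tx.
Total = (3+131-1)·t_tx + 3·t_prop = 133·0.288589 + 3·0.0041 = 38.4 ms.

38.4 ms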